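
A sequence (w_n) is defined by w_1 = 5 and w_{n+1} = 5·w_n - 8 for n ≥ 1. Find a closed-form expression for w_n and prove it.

Computing the first terms: w_1 = 5, w_2 = 17, w_3 = 77. This suggests w_n = 3·5^(n - 1) + 2.
For the base case n = 1: the formula gives 5 = 5 = w_1.
Inductive step: suppose the statement holds for some j ≥ 1, so w_j = 3·5^(j - 1) + 2.
Then w_{j+1} = 5·w_j - 8 = 5·(3·5^(j - 1) + 2) - 8 = 3·5^j + 2 = 3·5^((j+1) - 1) + 2,
which is the claimed formula at n = j+1.
By induction, the statement is established for all n ≥ 1.

w_n = 3·5^(n - 1) + 2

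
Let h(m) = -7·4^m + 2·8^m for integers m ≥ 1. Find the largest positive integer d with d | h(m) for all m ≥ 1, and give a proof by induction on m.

d = 4

Computing the first values: h(1) = -12 and h(2) = 16; gcd(-12, 16) = 4, so d ≤ 4.
We prove 4 | -7·4^m + 2·8^m for all m ≥ 1 by induction on m.
When m = 1: h(1) = -12 = 4·(-3), so 4 | h(1).
Inductive step: assume the claim holds for m = p, i.e. 4 | h(p). Then
h(p+1) − 8·h(p) = (-7·4^(p+1) + 2·8^(p+1)) − 8·(-7·4^p + 2·8^p) = (-7)·4^p·(4 − 8) = (28)·4^p. Since 4 | h(p) by the inductive hypothesis, 4 | 8·h(p); and 4 | 28 since 28 = 4·7. Therefore 4 | h(p+1).
This completes the induction.
Therefore the largest such d is 4.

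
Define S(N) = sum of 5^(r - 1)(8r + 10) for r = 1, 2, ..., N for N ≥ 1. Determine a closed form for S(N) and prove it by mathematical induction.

We claim S(N) = 2·5^N(N + 1) - 2 for all N ≥ 1.
For the base case N = 1: S(1) = 18, and the closed form gives 18. They agree.
Suppose the result is true for N = r, so S(r) = 2·5^r(r + 1) - 2.
Then S(r+1) = S(r) + (5^r(8r + 18)) = (2·5^r(r + 1) - 2) + (5^r(8r + 18)).
Simplifying, S(r+1) = 10·5^r·r + 20·5^r - 2 = 2·5^(r+1)((r+1) + 1) - 2,
which is the closed form with N = r+1.
This completes the induction.

S(N) = 2·5^N(N + 1) - 2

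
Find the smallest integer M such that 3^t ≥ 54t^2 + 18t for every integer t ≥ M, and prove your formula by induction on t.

At t = 7: 2187 < 2772, so the inequality fails and M ≥ 8. We prove 3^t ≥ 54t^2 + 18t for all t ≥ 8.
For the base case t = 8: 3^t = 6561 and 54t^2 + 18t = 3600, so 6561 ≥ 3600.
Inductive step: suppose the statement holds for some r ≥ 8, so 3^r ≥ 54r^2 + 18r.
Then 3^(r + 1) = 3·(3^r) ≥ 3·(54r^2 + 18r).
Also, for r ≥ 8 we have 3·(54r^2 + 18r) ≥ 54(r+1)^2 + 18(r+1), since 3·(54r^2 + 18r) − (54(r+1)^2 + 18(r+1)) = 108r^2 - 72r - 72, which is nonnegative for all r ≥ 8.
Combining, 3^(r + 1) ≥ 54(r+1)^2 + 18(r+1).
By the principle of mathematical induction, the result holds for all t ≥ 8.
Hence the smallest such M is 8.

M = 8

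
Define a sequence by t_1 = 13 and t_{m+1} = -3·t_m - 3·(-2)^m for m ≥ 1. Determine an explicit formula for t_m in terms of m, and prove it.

t_m = -3(-2)^m + 7(-3)^(m - 1)

Computing the first terms: t_1 = 13, t_2 = -33, t_3 = 87. This suggests t_m = -3(-2)^m + 7(-3)^(m - 1).
Base step (m = 1): the formula gives 13 = 13 = t_1.
Inductive step: assume the claim holds for m = k, so t_k = -3(-2)^k + 7(-3)^(k - 1).
Then t_{k+1} = -3·t_k - 3·(-2)^k = -3·(-3(-2)^k + 7(-3)^(k - 1)) - 3·(-2)^k = -3(-2)^(k + 1) + 7(-3)^k = -3(-2)^(k+1) + 7(-3)^((k+1) - 1),
which is the claimed formula at m = k+1.
Hence, by induction on m, the claim holds for every m ≥ 1.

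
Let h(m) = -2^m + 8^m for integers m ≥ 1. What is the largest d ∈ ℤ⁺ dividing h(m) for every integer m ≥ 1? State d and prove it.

d = 6

Computing the first values: h(1) = 6 and h(2) = 60; gcd(6, 60) = 6, so d ≤ 6.
We prove 6 | -2^m + 8^m for all m ≥ 1 by induction on m.
For the base case m = 1: h(1) = 6 = 6·(1), so 6 | h(1).
For the inductive step, assume it holds for an arbitrary k ≥ 1, i.e. 6 | h(k). Then
8^{k+1} − 2^{k+1} = 8·8^k − 2·2^k = 8·(8^k − 2^k) + (6)·2^k. The first term is divisible by 6 by the inductive hypothesis, and the second term (6)·2^k is divisible by 6 since 6 | 6. Hence 6 | h(k+1).
Hence, by induction on m, the claim holds for every m ≥ 1.
Therefore the largest such d is 6.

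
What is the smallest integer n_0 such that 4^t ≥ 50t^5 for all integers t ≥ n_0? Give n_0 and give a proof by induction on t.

At t = 11: 4194304 < 8052550, so the inequality fails and n_0 ≥ 12. We prove 4^t ≥ 50t^5 for all t ≥ 12.
When t = 12: 4^t = 16777216 and 50t^5 = 12441600, so 16777216 ≥ 12441600.
Inductive step: suppose the statement holds for some k ≥ 12, so 4^k ≥ 50k^5.
Then 4^(k + 1) = 4·(4^k) ≥ 4·(50k^5).
Also, for k ≥ 12 we have 4·(50k^5) ≥ 50(k+1)^5, since 4 ≥ (1 + 1/k)^5 for all k ≥ 12.
Combining, 4^(k + 1) ≥ 50(k+1)^5.
By induction, the statement is established for all t ≥ 12.
Hence the smallest such n_0 is 12.

n_0 = 12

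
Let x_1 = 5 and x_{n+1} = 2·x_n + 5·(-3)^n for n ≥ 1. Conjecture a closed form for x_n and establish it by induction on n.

x_n = -(-3)^n + 2^n

Computing the first terms: x_1 = 5, x_2 = -5, x_3 = 35. This suggests x_n = -(-3)^n + 2^n.
For the base case n = 1: the formula gives 5 = 5 = x_1.
For the inductive step, assume it holds for an arbitrary p ≥ 1, so x_p = -(-3)^p + 2^p.
Then x_{p+1} = 2·x_p + 5·(-3)^p = 2·(-(-3)^p + 2^p) + 5·(-3)^p = -(-3)^(p + 1) + 2^(p + 1),
which is the claimed formula at n = p+1.
Hence, by induction on n, the claim holds for every n ≥ 1.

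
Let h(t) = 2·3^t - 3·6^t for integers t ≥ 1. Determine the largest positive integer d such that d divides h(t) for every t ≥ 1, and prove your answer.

Computing the first values: h(1) = -12 and h(2) = -90; gcd(-12, -90) = 6, so d ≤ 6.
We prove 6 | 2·3^t - 3·6^t for all t ≥ 1 by induction on t.
For the base case t = 1: h(1) = -12 = 6·(-2), so 6 | h(1).
For the inductive step, assume it holds for an arbitrary r ≥ 1, i.e. 6 | h(r). Then
h(r+1) − 6·h(r) = (2·3^(r+1) - 3·6^(r+1)) − 6·(2·3^r - 3·6^r) = (2)·3^r·(3 − 6) = (-6)·3^r. Since 6 | h(r) by the inductive hypothesis, 6 | 6·h(r); and 6 | -6 since -6 = 6·-1. Therefore 6 | h(r+1).
By the principle of mathematical induction, the result holds for all t ≥ 1.
Therefore the largest such d is 6.

d = 6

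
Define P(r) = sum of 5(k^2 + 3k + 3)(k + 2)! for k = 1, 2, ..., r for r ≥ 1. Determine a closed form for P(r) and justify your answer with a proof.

We claim P(r) = (5r + 5)(r + 3)! - 30 for all r ≥ 1.
For the base case r = 1: P(1) = 210, and the closed form gives 210. They agree.
Suppose the result is true for r = k, so P(k) = (5k + 5)(k + 3)! - 30.
Then P(k+1) = P(k) + (5(k^2 + 5k + 7)(k + 3)!) = ((5k + 5)(k + 3)! - 30) + (5(k^2 + 5k + 7)(k + 3)!).
Simplifying, P(k+1) = (5(k+1) + 5)((k+1) + 3)! - 30,
which is the closed form with r = k+1.
Hence, by induction on r, the claim holds for every r ≥ 1.

P(r) = (5r + 5)(r + 3)! - 30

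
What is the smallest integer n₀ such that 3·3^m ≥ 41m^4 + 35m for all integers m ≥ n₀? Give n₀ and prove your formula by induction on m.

At m = 11: 531441 < 600666, so the inequality fails and n₀ ≥ 12. We prove 3·3^m ≥ 41m^4 + 35m for all m ≥ 12.
Base step (m = 12): 3·3^m = 1594323 and 41m^4 + 35m = 850596, so 1594323 ≥ 850596.
Inductive step: suppose the statement holds for some r ≥ 12, so 3·3^r ≥ 41r^4 + 35r.
Then 3·3^(r + 1) = 3·(3·3^r) ≥ 3·(41r^4 + 35r).
Also, for r ≥ 12 we have 3·(41r^4 + 35r) ≥ 41(r+1)^4 + 35(r+1), since 3·(41r^4 + 35r) − (41(r+1)^4 + 35(r+1)) = 82r^4 - 164r^3 - 246r^2 - 94r - 76, which is nonnegative for all r ≥ 12.
Combining, 3·3^(r + 1) ≥ 41(r+1)^4 + 35(r+1).
By the principle of mathematical induction, the result holds for all m ≥ 12.
Hence the smallest such n₀ is 12.

n₀ = 12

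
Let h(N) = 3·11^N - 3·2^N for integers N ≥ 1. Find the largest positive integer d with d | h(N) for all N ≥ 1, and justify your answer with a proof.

Computing the first values: h(1) = 27 and h(2) = 351; gcd(27, 351) = 27, so d ≤ 27.
We prove 27 | 3·11^N - 3·2^N for all N ≥ 1 by induction on N.
When N = 1: h(1) = 27 = 27·(1), so 27 | h(1).
Suppose the result is true for N = i, i.e. 27 | h(i). Then
h(i+1) − 11·h(i) = (3·11^(i+1) - 3·2^(i+1)) − 11·(3·11^i - 3·2^i) = (-3)·2^i·(2 − 11) = (27)·2^i. Since 27 | h(i) by the inductive hypothesis, 27 | 11·h(i); and 27 | 27 since 27 = 27·1. Therefore 27 | h(i+1).
This completes the induction.
Therefore the largest such d is 27.

d = 27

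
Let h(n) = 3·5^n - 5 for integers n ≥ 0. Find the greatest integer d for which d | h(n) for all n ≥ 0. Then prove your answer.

Computing the first values: h(0) = -2 and h(1) = 10; gcd(-2, 10) = 2, so d ≤ 2.
We prove 2 | 3·5^n - 5 for all n ≥ 0 by induction on n.
For the base case n = 0: h(0) = -2 = 2·(-1), so 2 | h(0).
For the inductive step, assume it holds for an arbitrary k ≥ 0, i.e. 2 | h(k). Then
h(k+1) = 3·5^(k+1) - 5 = 5·(3·5^k - 5) + 20 = 5·h(k) + 20. The first term is divisible by 2 by the inductive hypothesis, and 20 is divisible by 2. Hence 2 | h(k+1).
This completes the induction.
Therefore the largest such d is 2.

d = 2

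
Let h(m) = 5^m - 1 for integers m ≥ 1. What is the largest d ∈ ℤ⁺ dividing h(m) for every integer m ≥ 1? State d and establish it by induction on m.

d = 4

Computing the first values: h(1) = 4 and h(2) = 24; gcd(4, 24) = 4, so d ≤ 4.
We prove 4 | 5^m - 1 for all m ≥ 1 by induction on m.
Base step (m = 1): h(1) = 4 = 4·(1), so 4 | h(1).
Inductive step: suppose the statement holds for some i ≥ 1, i.e. 4 | h(i). Then
5^{i+1} − 1^{i+1} = 5·5^i − 1·1^i = 5·(5^i − 1^i) + (4)·1^i. The first term is divisible by 4 by the inductive hypothesis, and the second term (4)·1^i is divisible by 4 since 4 | 4. Hence 4 | h(i+1).
This completes the induction.
Therefore the largest such d is 4.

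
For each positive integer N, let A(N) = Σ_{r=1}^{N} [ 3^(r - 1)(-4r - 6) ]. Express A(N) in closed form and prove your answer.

A(N) = -2·3^N(N + 1) + 2

We claim A(N) = -2·3^N(N + 1) + 2 for all N ≥ 1.
Base step (N = 1): A(1) = -10, and the closed form gives -10. They agree.
Suppose the result is true for N = r, so A(r) = -2·3^r(r + 1) + 2.
Then A(r+1) = A(r) + (3^r(-4r - 10)) = (-2·3^r(r + 1) + 2) + (3^r(-4r - 10)).
Simplifying, A(r+1) = -6·3^r·r - 12·3^r + 2 = -2·3^(r+1)((r+1) + 1) + 2,
which is the closed form with N = r+1.
Hence, by induction on N, the claim holds for every N ≥ 1.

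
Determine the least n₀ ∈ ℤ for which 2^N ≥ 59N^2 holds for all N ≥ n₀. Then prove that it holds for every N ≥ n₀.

At N = 13: 8192 < 9971, so the inequality fails and n₀ ≥ 14. We prove 2^N ≥ 59N^2 for all N ≥ 14.
When N = 14: 2^N = 16384 and 59N^2 = 11564, so 16384 ≥ 11564.
For the inductive step, assume it holds for an arbitrary p ≥ 14, so 2^p ≥ 59p^2.
Then 2^(p + 1) = 2·(2^p) ≥ 2·(59p^2).
Also, for p ≥ 14 we have 2·(59p^2) ≥ 59(p+1)^2, since 2 ≥ (1 + 1/p)^2 for all p ≥ 14.
Combining, 2^(p + 1) ≥ 59(p+1)^2.
This completes the induction.
Hence the smallest such n₀ is 14.

n₀ = 14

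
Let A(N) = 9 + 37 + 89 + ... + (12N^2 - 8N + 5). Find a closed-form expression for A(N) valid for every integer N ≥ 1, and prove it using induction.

We claim A(N) = N(4N^2 + 2N + 3) for all N ≥ 1.
Base case (N = 1): A(1) = 9, and the closed form gives 9. They agree.
Inductive step: assume the claim holds for N = m, so A(m) = m(4m^2 + 2m + 3).
Then A(m+1) = A(m) + (12m^2 + 16m + 9) = (m(4m^2 + 2m + 3)) + (12m^2 + 16m + 9).
Simplifying, A(m+1) = (m + 1)(4m^2 + 10m + 9) = (m+1)(4(m+1)^2 + 2(m+1) + 3),
which is the closed form with N = m+1.
This completes the induction.

A(N) = N(4N^2 + 2N + 3)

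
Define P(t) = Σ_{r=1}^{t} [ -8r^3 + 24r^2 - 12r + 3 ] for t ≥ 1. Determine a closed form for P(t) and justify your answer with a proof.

We claim P(t) = -t(2t^3 - 4t^2 - 4t - 1) for all t ≥ 1.
Base case (t = 1): P(1) = 7, and the closed form gives 7. They agree.
Inductive step: assume the claim holds for t = r, so P(r) = r(-2r^3 + 4r^2 + 4r + 1).
Then P(r+1) = P(r) + (-8r^3 + 12r + 7) = (r(-2r^3 + 4r^2 + 4r + 1)) + (-8r^3 + 12r + 7).
Simplifying, P(r+1) = -(r + 1)(2r^3 + 2r^2 - 6r - 7) = -(r+1)(2(r+1)^3 - 4(r+1)^2 - 4(r+1) - 1),
which is the closed form with t = r+1.
Hence, by induction on t, the claim holds for every t ≥ 1.

P(t) = -t(2t^3 - 4t^2 - 4t - 1)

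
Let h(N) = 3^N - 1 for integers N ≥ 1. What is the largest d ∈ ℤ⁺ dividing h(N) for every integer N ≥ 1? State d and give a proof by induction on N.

Computing the first values: h(1) = 2 and h(2) = 8; gcd(2, 8) = 2, so d ≤ 2.
We prove 2 | 3^N - 1 for all N ≥ 1 by induction on N.
Base step (N = 1): h(1) = 2 = 2·(1), so 2 | h(1).
For the inductive step, assume it holds for an arbitrary j ≥ 1, i.e. 2 | h(j). Then
3^{j+1} − 1^{j+1} = 3·3^j − 1·1^j = 3·(3^j − 1^j) + (2)·1^j. The first term is divisible by 2 by the inductive hypothesis, and the second term (2)·1^j is divisible by 2 since 2 | 2. Hence 2 | h(j+1).
Hence, by induction on N, the claim holds for every N ≥ 1.
Therefore the largest such d is 2.

d = 2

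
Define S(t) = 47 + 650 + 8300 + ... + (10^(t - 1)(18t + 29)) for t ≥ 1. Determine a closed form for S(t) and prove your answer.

We claim S(t) = 10^t(2t + 3) - 3 for all t ≥ 1.
Base case (t = 1): S(1) = 47, and the closed form gives 47. They agree.
For the inductive step, assume it holds for an arbitrary j ≥ 1, so S(j) = 10^j(2j + 3) - 3.
Then S(j+1) = S(j) + (10^j(18j + 47)) = (10^j(2j + 3) - 3) + (10^j(18j + 47)).
Simplifying, S(j+1) = 20·10^j·j + 50·10^j - 3 = 10^(j+1)(2(j+1) + 3) - 3,
which is the closed form with t = j+1.
By induction, the statement is established for all t ≥ 1.

S(t) = 10^t(2t + 3) - 3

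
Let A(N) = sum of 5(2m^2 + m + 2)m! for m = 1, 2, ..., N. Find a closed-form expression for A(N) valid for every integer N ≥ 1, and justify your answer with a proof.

A(N) = (10N + 5)(N + 1)! - 5

We claim A(N) = (10N + 5)(N + 1)! - 5 for all N ≥ 1.
For the base case N = 1: A(1) = 25, and the closed form gives 25. They agree.
Inductive step: assume the claim holds for N = m, so A(m) = (10m + 5)(m + 1)! - 5.
Then A(m+1) = A(m) + (5(2m^2 + 5m + 5)(m + 1)!) = ((10m + 5)(m + 1)! - 5) + (5(2m^2 + 5m + 5)(m + 1)!).
Simplifying, A(m+1) = (10(m+1) + 5)((m+1) + 1)! - 5,
which is the closed form with N = m+1.
This completes the induction.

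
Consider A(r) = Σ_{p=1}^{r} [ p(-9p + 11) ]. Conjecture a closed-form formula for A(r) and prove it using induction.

We claim A(r) = -r(r + 1)(3r - 4) for all r ≥ 1.
When r = 1: A(1) = 2, and the closed form gives 2. They agree.
For the inductive step, assume it holds for an arbitrary p ≥ 1, so A(p) = p(-3p^2 + p + 4).
Then A(p+1) = A(p) + (-(p + 1)(9p - 2)) = (p(-3p^2 + p + 4)) + (-(p + 1)(9p - 2)).
Simplifying, A(p+1) = -(p + 1)(p + 2)(3p - 1) = -(p+1)((p+1) + 1)(3(p+1) - 4),
which is the closed form with r = p+1.
By the principle of mathematical induction, the result holds for all r ≥ 1.

A(r) = -r(r + 1)(3r - 4)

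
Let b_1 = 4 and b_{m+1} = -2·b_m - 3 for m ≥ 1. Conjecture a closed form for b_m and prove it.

Computing the first terms: b_1 = 4, b_2 = -11, b_3 = 19. This suggests b_m = 5(-2)^(m - 1) - 1.
Base case (m = 1): the formula gives 4 = 4 = b_1.
Inductive step: assume the claim holds for m = k, so b_k = 5(-2)^(k - 1) - 1.
Then b_{k+1} = -2·b_k - 3 = -2·(5(-2)^(k - 1) - 1) - 3 = 5(-2)^k - 1 = 5(-2)^((k+1) - 1) - 1,
which is the claimed formula at m = k+1.
This completes the induction.

b_m = 5(-2)^(m - 1) - 1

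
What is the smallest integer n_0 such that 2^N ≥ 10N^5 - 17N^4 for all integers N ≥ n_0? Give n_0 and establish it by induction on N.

At N = 27: 134217728 < 134454573, so the inequality fails and n_0 ≥ 28. We prove 2^N ≥ 10N^5 - 17N^4 for all N ≥ 28.
When N = 28: 2^N = 268435456 and 10N^5 - 17N^4 = 161654528, so 268435456 ≥ 161654528.
Inductive step: assume the claim holds for N = r, so 2^r ≥ 10r^5 - 17r^4.
Then 2^(r + 1) = 2·(2^r) ≥ 2·(10r^5 - 17r^4).
Also, for r ≥ 28 we have 2·(10r^5 - 17r^4) ≥ 10(r+1)^5 - 17(r+1)^4, since 2·(10r^5 - 17r^4) − (10(r+1)^5 - 17(r+1)^4) = 10r^5 - 67r^4 - 32r^3 + 2r^2 + 18r + 7, which is nonnegative for all r ≥ 28.
Combining, 2^(r + 1) ≥ 10(r+1)^5 - 17(r+1)^4.
Hence, by induction on N, the claim holds for every N ≥ 28.
Hence the smallest such n_0 is 28.

n_0 = 28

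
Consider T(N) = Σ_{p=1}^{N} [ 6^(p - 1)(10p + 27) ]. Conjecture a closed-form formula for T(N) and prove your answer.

T(N) = 6^N(2N + 5) - 5

We claim T(N) = 6^N(2N + 5) - 5 for all N ≥ 1.
When N = 1: T(1) = 37, and the closed form gives 37. They agree.
Inductive step: assume the claim holds for N = p, so T(p) = 6^p(2p + 5) - 5.
Then T(p+1) = T(p) + (6^p(10p + 37)) = (6^p(2p + 5) - 5) + (6^p(10p + 37)).
Simplifying, T(p+1) = 12·6^p·p + 42·6^p - 5 = 6^(p+1)(2(p+1) + 5) - 5,
which is the closed form with N = p+1.
By induction, the statement is established for all N ≥ 1.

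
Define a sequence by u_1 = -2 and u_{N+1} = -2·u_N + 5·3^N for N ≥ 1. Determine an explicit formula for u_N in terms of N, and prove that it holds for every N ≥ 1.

u_N = -5(-2)^(N - 1) + 3^N

Computing the first terms: u_1 = -2, u_2 = 19, u_3 = 7. This suggests u_N = -5(-2)^(N - 1) + 3^N.
When N = 1: the formula gives -2 = -2 = u_1.
Suppose the result is true for N = r, so u_r = -5(-2)^(r - 1) + 3^r.
Then u_{r+1} = -2·u_r + 5·3^r = -2·(-5(-2)^(r - 1) + 3^r) + 5·3^r = -5(-2)^r + 3^(r + 1) = -5(-2)^((r+1) - 1) + 3^(r+1),
which is the claimed formula at N = r+1.
By the principle of mathematical induction, the result holds for all N ≥ 1.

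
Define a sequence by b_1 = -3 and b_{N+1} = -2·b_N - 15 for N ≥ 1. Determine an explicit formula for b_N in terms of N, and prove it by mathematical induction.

Computing the first terms: b_1 = -3, b_2 = -9, b_3 = 3. This suggests b_N = -(-2)^N - 5.
Base case (N = 1): the formula gives -3 = -3 = b_1.
Inductive step: suppose the statement holds for some k ≥ 1, so b_k = -(-2)^k - 5.
Then b_{k+1} = -2·b_k - 15 = -2·(-(-2)^k - 5) - 15 = -(-2)^(k + 1) - 5,
which is the claimed formula at N = k+1.
This completes the induction.

b_N = -(-2)^N - 5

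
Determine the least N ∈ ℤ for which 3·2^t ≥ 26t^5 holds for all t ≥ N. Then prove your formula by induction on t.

At t = 26: 201326592 < 308915776, so the inequality fails and N ≥ 27. We prove 3·2^t ≥ 26t^5 for all t ≥ 27.
Base case (t = 27): 3·2^t = 402653184 and 26t^5 = 373071582, so 402653184 ≥ 373071582.
Suppose the result is true for t = p, so 3·2^p ≥ 26p^5.
Then 3·2^(p + 1) = 2·(3·2^p) ≥ 2·(26p^5).
Also, for p ≥ 27 we have 2·(26p^5) ≥ 26(p+1)^5, since 2 ≥ (1 + 1/p)^5 for all p ≥ 27.
Combining, 3·2^(p + 1) ≥ 26(p+1)^5.
By induction, the statement is established for all t ≥ 27.
Hence the smallest such N is 27.

N = 27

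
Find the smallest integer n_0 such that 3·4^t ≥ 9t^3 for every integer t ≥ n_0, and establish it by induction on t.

At t = 3: 192 < 243, so the inequality fails and n_0 ≥ 4. We prove 3·4^t ≥ 9t^3 for all t ≥ 4.
For the base case t = 4: 3·4^t = 768 and 9t^3 = 576, so 768 ≥ 576.
Inductive step: assume the claim holds for t = k, so 3·4^k ≥ 9k^3.
Then 3·4^(k + 1) = 4·(3·4^k) ≥ 4·(9k^3).
Also, for k ≥ 4 we have 4·(9k^3) ≥ 9(k+1)^3, since 4 ≥ (1 + 1/k)^3 for all k ≥ 4.
Combining, 3·4^(k + 1) ≥ 9(k+1)^3.
By induction, the statement is established for all t ≥ 4.
Hence the smallest such n_0 is 4.

n_0 = 4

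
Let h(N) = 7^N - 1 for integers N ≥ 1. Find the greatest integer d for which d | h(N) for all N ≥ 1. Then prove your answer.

d = 6

Computing the first values: h(1) = 6 and h(2) = 48; gcd(6, 48) = 6, so d ≤ 6.
We prove 6 | 7^N - 1 for all N ≥ 1 by induction on N.
Base case (N = 1): h(1) = 6 = 6·(1), so 6 | h(1).
Suppose the result is true for N = i, i.e. 6 | h(i). Then
7^{i+1} − 1^{i+1} = 7·7^i − 1·1^i = 7·(7^i − 1^i) + (6)·1^i. The first term is divisible by 6 by the inductive hypothesis, and the second term (6)·1^i is divisible by 6 since 6 | 6. Hence 6 | h(i+1).
By induction, the statement is established for all N ≥ 1.
Therefore the largest such d is 6.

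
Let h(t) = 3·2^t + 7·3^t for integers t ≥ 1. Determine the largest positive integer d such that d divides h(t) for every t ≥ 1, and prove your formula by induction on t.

Computing the first values: h(1) = 27 and h(2) = 75; gcd(27, 75) = 3, so d ≤ 3.
We prove 3 | 3·2^t + 7·3^t for all t ≥ 1 by induction on t.
Base step (t = 1): h(1) = 27 = 3·(9), so 3 | h(1).
For the inductive step, assume it holds for an arbitrary k ≥ 1, i.e. 3 | h(k). Then
h(k+1) − 3·h(k) = (3·2^(k+1) + 7·3^(k+1)) − 3·(3·2^k + 7·3^k) = (3)·2^k·(2 − 3) = (-3)·2^k. Since 3 | h(k) by the inductive hypothesis, 3 | 3·h(k); and 3 | -3 since -3 = 3·-1. Therefore 3 | h(k+1).
This completes the induction.
Therefore the largest such d is 3.

d = 3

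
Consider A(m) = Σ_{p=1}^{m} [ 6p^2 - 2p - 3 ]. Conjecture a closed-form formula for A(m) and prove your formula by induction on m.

We claim A(m) = m(2m^2 + 2m - 3) for all m ≥ 1.
When m = 1: A(1) = 1, and the closed form gives 1. They agree.
For the inductive step, assume it holds for an arbitrary p ≥ 1, so A(p) = p(2p^2 + 2p - 3).
Then A(p+1) = A(p) + (6p^2 + 10p + 1) = (p(2p^2 + 2p - 3)) + (6p^2 + 10p + 1).
Simplifying, A(p+1) = (p + 1)(2p^2 + 6p + 1) = (p+1)(2(p+1)^2 + 2(p+1) - 3),
which is the closed form with m = p+1.
Hence, by induction on m, the claim holds for every m ≥ 1.

A(m) = m(2m^2 + 2m - 3)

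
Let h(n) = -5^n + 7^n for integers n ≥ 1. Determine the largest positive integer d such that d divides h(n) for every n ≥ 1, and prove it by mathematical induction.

d = 2

Computing the first values: h(1) = 2 and h(2) = 24; gcd(2, 24) = 2, so d ≤ 2.
We prove 2 | -5^n + 7^n for all n ≥ 1 by induction on n.
Base case (n = 1): h(1) = 2 = 2·(1), so 2 | h(1).
Inductive step: suppose the statement holds for some m ≥ 1, i.e. 2 | h(m). Then
7^{m+1} − 5^{m+1} = 7·7^m − 5·5^m = 7·(7^m − 5^m) + (2)·5^m. The first term is divisible by 2 by the inductive hypothesis, and the second term (2)·5^m is divisible by 2 since 2 | 2. Hence 2 | h(m+1).
By induction, the statement is established for all n ≥ 1.
Therefore the largest such d is 2.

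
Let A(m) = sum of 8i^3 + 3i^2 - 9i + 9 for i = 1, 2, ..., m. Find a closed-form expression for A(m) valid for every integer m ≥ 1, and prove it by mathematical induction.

A(m) = m(2m^3 + 5m^2 - m + 5)

We claim A(m) = m(2m^3 + 5m^2 - m + 5) for all m ≥ 1.
Base case (m = 1): A(1) = 11, and the closed form gives 11. They agree.
Suppose the result is true for m = i, so A(i) = i(2i^3 + 5i^2 - i + 5).
Then A(i+1) = A(i) + (8i^3 + 27i^2 + 21i + 11) = (i(2i^3 + 5i^2 - i + 5)) + (8i^3 + 27i^2 + 21i + 11).
Simplifying, A(i+1) = (i + 1)(2i^3 + 11i^2 + 15i + 11) = (i+1)(2(i+1)^3 + 5(i+1)^2 - (i+1) + 5),
which is the closed form with m = i+1.
By induction, the statement is established for all m ≥ 1.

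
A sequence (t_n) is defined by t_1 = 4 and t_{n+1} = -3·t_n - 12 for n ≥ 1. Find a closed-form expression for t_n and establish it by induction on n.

Computing the first terms: t_1 = 4, t_2 = -24, t_3 = 60. This suggests t_n = 7(-3)^(n - 1) - 3.
When n = 1: the formula gives 4 = 4 = t_1.
Suppose the result is true for n = i, so t_i = 7(-3)^(i - 1) - 3.
Then t_{i+1} = -3·t_i - 12 = -3·(7(-3)^(i - 1) - 3) - 12 = 7(-3)^i - 3 = 7(-3)^((i+1) - 1) - 3,
which is the claimed formula at n = i+1.
By the principle of mathematical induction, the result holds for all n ≥ 1.

t_n = 7(-3)^(n - 1) - 3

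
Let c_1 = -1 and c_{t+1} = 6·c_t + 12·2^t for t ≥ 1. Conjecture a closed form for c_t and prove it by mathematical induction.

Computing the first terms: c_1 = -1, c_2 = 18, c_3 = 156. This suggests c_t = -3·2^t + 5·6^(t - 1).
Base step (t = 1): the formula gives -1 = -1 = c_1.
For the inductive step, assume it holds for an arbitrary r ≥ 1, so c_r = -3·2^r + 5·6^(r - 1).
Then c_{r+1} = 6·c_r + 12·2^r = 6·(-3·2^r + 5·6^(r - 1)) + 12·2^r = -3·2^(r + 1) + 5·6^r = -3·2^(r+1) + 5·6^((r+1) - 1),
which is the claimed formula at t = r+1.
Hence, by induction on t, the claim holds for every t ≥ 1.

c_t = -3·2^t + 5·6^(t - 1)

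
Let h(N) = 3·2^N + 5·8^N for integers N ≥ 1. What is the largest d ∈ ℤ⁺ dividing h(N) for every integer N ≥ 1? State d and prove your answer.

Computing the first values: h(1) = 46 and h(2) = 332; gcd(46, 332) = 2, so d ≤ 2.
We prove 2 | 3·2^N + 5·8^N for all N ≥ 1 by induction on N.
Base case (N = 1): h(1) = 46 = 2·(23), so 2 | h(1).
Suppose the result is true for N = i, i.e. 2 | h(i). Then
h(i+1) − 8·h(i) = (3·2^(i+1) + 5·8^(i+1)) − 8·(3·2^i + 5·8^i) = (3)·2^i·(2 − 8) = (-18)·2^i. Since 2 | h(i) by the inductive hypothesis, 2 | 8·h(i); and 2 | -18 since -18 = 2·-9. Therefore 2 | h(i+1).
By induction, the statement is established for all N ≥ 1.
Therefore the largest such d is 2.

d = 2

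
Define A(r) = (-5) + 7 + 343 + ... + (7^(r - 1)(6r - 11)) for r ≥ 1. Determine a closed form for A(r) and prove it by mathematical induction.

We claim A(r) = 7^r(r - 2) + 2 for all r ≥ 1.
Base step (r = 1): A(1) = -5, and the closed form gives -5. They agree.
Inductive step: suppose the statement holds for some j ≥ 1, so A(j) = 7^j(j - 2) + 2.
Then A(j+1) = A(j) + (7^j(6j - 5)) = (7^j(j - 2) + 2) + (7^j(6j - 5)).
Simplifying, A(j+1) = 7^(j + 1)j - 7^(j + 1) + 2 = 7^(j+1)((j+1) - 2) + 2,
which is the closed form with r = j+1.
Hence, by induction on r, the claim holds for every r ≥ 1.

A(r) = 7^r(r - 2) + 2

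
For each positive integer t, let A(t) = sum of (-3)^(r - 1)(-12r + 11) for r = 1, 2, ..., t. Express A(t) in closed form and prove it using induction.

We claim A(t) = (-3)^t(3t - 2) + 2 for all t ≥ 1.
Base case (t = 1): A(1) = -1, and the closed form gives -1. They agree.
Suppose the result is true for t = r, so A(r) = (-3)^r(3r - 2) + 2.
Then A(r+1) = A(r) + ((-3)^r(-12r - 1)) = ((-3)^r(3r - 2) + 2) + ((-3)^r(-12r - 1)).
Simplifying, A(r+1) = (-3)^(r + 1) - (-3)^(r + 2)r + 2 = (-3)^(r+1)(3(r+1) - 2) + 2,
which is the closed form with t = r+1.
By induction, the statement is established for all t ≥ 1.

A(t) = (-3)^t(3t - 2) + 2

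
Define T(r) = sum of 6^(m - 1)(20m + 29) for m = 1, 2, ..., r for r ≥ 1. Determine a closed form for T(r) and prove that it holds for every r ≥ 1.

T(r) = 6^r(4r + 5) - 5

We claim T(r) = 6^r(4r + 5) - 5 for all r ≥ 1.
Base case (r = 1): T(1) = 49, and the closed form gives 49. They agree.
Inductive step: suppose the statement holds for some m ≥ 1, so T(m) = 6^m(4m + 5) - 5.
Then T(m+1) = T(m) + (6^m(20m + 49)) = (6^m(4m + 5) - 5) + (6^m(20m + 49)).
Simplifying, T(m+1) = 24·6^m·m + 54·6^m - 5 = 6^(m+1)(4(m+1) + 5) - 5,
which is the closed form with r = m+1.
Hence, by induction on r, the claim holds for every r ≥ 1.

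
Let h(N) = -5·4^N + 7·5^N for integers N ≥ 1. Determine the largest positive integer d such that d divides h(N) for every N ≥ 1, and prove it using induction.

d = 5

Computing the first values: h(1) = 15 and h(2) = 95; gcd(15, 95) = 5, so d ≤ 5.
We prove 5 | -5·4^N + 7·5^N for all N ≥ 1 by induction on N.
When N = 1: h(1) = 15 = 5·(3), so 5 | h(1).
Inductive step: suppose the statement holds for some i ≥ 1, i.e. 5 | h(i). Then
h(i+1) − 5·h(i) = (-5·4^(i+1) + 7·5^(i+1)) − 5·(-5·4^i + 7·5^i) = (-5)·4^i·(4 − 5) = (5)·4^i. Since 5 | h(i) by the inductive hypothesis, 5 | 5·h(i); and 5 | 5 since 5 = 5·1. Therefore 5 | h(i+1).
This completes the induction.
Therefore the largest such d is 5.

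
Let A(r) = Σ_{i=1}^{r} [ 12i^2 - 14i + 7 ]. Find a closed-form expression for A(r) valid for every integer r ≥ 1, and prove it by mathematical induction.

We claim A(r) = r(4r^2 - r + 2) for all r ≥ 1.
Base case (r = 1): A(1) = 5, and the closed form gives 5. They agree.
Suppose the result is true for r = i, so A(i) = i(4i^2 - i + 2).
Then A(i+1) = A(i) + (12i^2 + 10i + 5) = (i(4i^2 - i + 2)) + (12i^2 + 10i + 5).
Simplifying, A(i+1) = (i + 1)(4i^2 + 7i + 5) = (i+1)(4(i+1)^2 - (i+1) + 2),
which is the closed form with r = i+1.
Hence, by induction on r, the claim holds for every r ≥ 1.

A(r) = r(4r^2 - r + 2)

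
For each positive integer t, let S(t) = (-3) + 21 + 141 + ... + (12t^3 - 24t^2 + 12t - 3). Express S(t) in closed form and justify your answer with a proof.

We claim S(t) = t(3t^3 - 2t^2 - 3t - 1) for all t ≥ 1.
For the base case t = 1: S(1) = -3, and the closed form gives -3. They agree.
Inductive step: assume the claim holds for t = p, so S(p) = p(3p^3 - 2p^2 - 3p - 1).
Then S(p+1) = S(p) + (12p^3 + 12p^2 - 3) = (p(3p^3 - 2p^2 - 3p - 1)) + (12p^3 + 12p^2 - 3).
Simplifying, S(p+1) = (p + 1)(3p^3 + 7p^2 + 2p - 3) = (p+1)(3(p+1)^3 - 2(p+1)^2 - 3(p+1) - 1),
which is the closed form with t = p+1.
By induction, the statement is established for all t ≥ 1.

S(t) = t(3t^3 - 2t^2 - 3t - 1)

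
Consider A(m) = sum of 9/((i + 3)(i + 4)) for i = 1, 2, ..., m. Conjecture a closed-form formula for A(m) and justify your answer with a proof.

We claim A(m) = 9m/(4(m + 4)) for all m ≥ 1.
Base step (m = 1): A(1) = 9/20, and the closed form gives 9/20. They agree.
Inductive step: assume the claim holds for m = i, so A(i) = 9i/(4(i + 4)).
Then A(i+1) = A(i) + (9/((i + 4)(i + 5))) = (9i/(4(i + 4))) + (9/((i + 4)(i + 5))).
Simplifying, A(i+1) = 9(i + 1)/(4(i + 5)) = 9(i+1)/(4((i+1) + 4)),
which is the closed form with m = i+1.
By induction, the statement is established for all m ≥ 1.

A(m) = 9m/(4(m + 4))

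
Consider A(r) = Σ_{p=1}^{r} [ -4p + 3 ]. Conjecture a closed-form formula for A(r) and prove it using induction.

We claim A(r) = -r(2r - 1) for all r ≥ 1.
Base step (r = 1): A(1) = -1, and the closed form gives -1. They agree.
Suppose the result is true for r = p, so A(p) = p(-2p + 1).
Then A(p+1) = A(p) + (-4p - 1) = (p(-2p + 1)) + (-4p - 1).
Simplifying, A(p+1) = -(p + 1)(2p + 1) = -(p+1)(2(p+1) - 1),
which is the closed form with r = p+1.
By induction, the statement is established for all r ≥ 1.

A(r) = -r(2r - 1)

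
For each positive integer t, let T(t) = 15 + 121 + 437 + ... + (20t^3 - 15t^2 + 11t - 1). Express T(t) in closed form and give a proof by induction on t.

T(t) = t(5t^3 + 5t^2 + 3t + 2)

We claim T(t) = t(5t^3 + 5t^2 + 3t + 2) for all t ≥ 1.
When t = 1: T(1) = 15, and the closed form gives 15. They agree.
Inductive step: suppose the statement holds for some m ≥ 1, so T(m) = m(5m^3 + 5m^2 + 3m + 2).
Then T(m+1) = T(m) + (20m^3 + 45m^2 + 41m + 15) = (m(5m^3 + 5m^2 + 3m + 2)) + (20m^3 + 45m^2 + 41m + 15).
Simplifying, T(m+1) = (m + 1)(5m^3 + 20m^2 + 28m + 15) = (m+1)(5(m+1)^3 + 5(m+1)^2 + 3(m+1) + 2),
which is the closed form with t = m+1.
By the principle of mathematical induction, the result holds for all t ≥ 1.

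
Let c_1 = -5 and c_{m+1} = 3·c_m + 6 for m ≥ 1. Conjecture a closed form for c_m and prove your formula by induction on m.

c_m = -2·3^(m - 1) - 3

Computing the first terms: c_1 = -5, c_2 = -9, c_3 = -21. This suggests c_m = -2·3^(m - 1) - 3.
Base case (m = 1): the formula gives -5 = -5 = c_1.
Suppose the result is true for m = j, so c_j = -2·3^(j - 1) - 3.
Then c_{j+1} = 3·c_j + 6 = 3·(-2·3^(j - 1) - 3) + 6 = -2·3^j - 3 = -2·3^((j+1) - 1) - 3,
which is the claimed formula at m = j+1.
By the principle of mathematical induction, the result holds for all m ≥ 1.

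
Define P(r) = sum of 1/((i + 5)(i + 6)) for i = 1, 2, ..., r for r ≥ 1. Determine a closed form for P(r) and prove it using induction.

P(r) = r/(6(r + 6))

We claim P(r) = r/(6(r + 6)) for all r ≥ 1.
For the base case r = 1: P(1) = 1/42, and the closed form gives 1/42. They agree.
Inductive step: suppose the statement holds for some i ≥ 1, so P(i) = i/(6(i + 6)).
Then P(i+1) = P(i) + (1/((i + 6)(i + 7))) = (i/(6(i + 6))) + (1/((i + 6)(i + 7))).
Simplifying, P(i+1) = (i + 1)/(6(i + 7)) = (i+1)/(6((i+1) + 6)),
which is the closed form with r = i+1.
By induction, the statement is established for all r ≥ 1.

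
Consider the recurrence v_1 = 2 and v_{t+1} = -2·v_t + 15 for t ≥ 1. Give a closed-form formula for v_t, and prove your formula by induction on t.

Computing the first terms: v_1 = 2, v_2 = 11, v_3 = -7. This suggests v_t = -3(-2)^(t - 1) + 5.
For the base case t = 1: the formula gives 2 = 2 = v_1.
Inductive step: assume the claim holds for t = m, so v_m = -3(-2)^(m - 1) + 5.
Then v_{m+1} = -2·v_m + 15 = -2·(-3(-2)^(m - 1) + 5) + 15 = -3(-2)^m + 5 = -3(-2)^((m+1) - 1) + 5,
which is the claimed formula at t = m+1.
Hence, by induction on t, the claim holds for every t ≥ 1.

v_t = -3(-2)^(t - 1) + 5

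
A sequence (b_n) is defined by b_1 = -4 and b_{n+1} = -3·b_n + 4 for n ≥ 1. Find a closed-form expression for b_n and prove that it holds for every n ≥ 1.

b_n = -5(-3)^(n - 1) + 1

Computing the first terms: b_1 = -4, b_2 = 16, b_3 = -44. This suggests b_n = -5(-3)^(n - 1) + 1.
When n = 1: the formula gives -4 = -4 = b_1.
Suppose the result is true for n = j, so b_j = -5(-3)^(j - 1) + 1.
Then b_{j+1} = -3·b_j + 4 = -3·(-5(-3)^(j - 1) + 1) + 4 = -5(-3)^j + 1 = -5(-3)^((j+1) - 1) + 1,
which is the claimed formula at n = j+1.
Hence, by induction on n, the claim holds for every n ≥ 1.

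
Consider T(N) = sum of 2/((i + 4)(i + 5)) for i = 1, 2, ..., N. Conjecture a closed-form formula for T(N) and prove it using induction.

T(N) = 2N/(5(N + 5))

We claim T(N) = 2N/(5(N + 5)) for all N ≥ 1.
For the base case N = 1: T(1) = 1/15, and the closed form gives 1/15. They agree.
Inductive step: suppose the statement holds for some i ≥ 1, so T(i) = 2i/(5(i + 5)).
Then T(i+1) = T(i) + (2/((i + 5)(i + 6))) = (2i/(5(i + 5))) + (2/((i + 5)(i + 6))).
Simplifying, T(i+1) = 2(i + 1)/(5(i + 6)) = 2(i+1)/(5((i+1) + 5)),
which is the closed form with N = i+1.
By induction, the statement is established for all N ≥ 1.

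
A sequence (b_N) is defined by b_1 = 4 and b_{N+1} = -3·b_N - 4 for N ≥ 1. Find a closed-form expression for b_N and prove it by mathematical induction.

Computing the first terms: b_1 = 4, b_2 = -16, b_3 = 44. This suggests b_N = 5(-3)^(N - 1) - 1.
When N = 1: the formula gives 4 = 4 = b_1.
Suppose the result is true for N = m, so b_m = 5(-3)^(m - 1) - 1.
Then b_{m+1} = -3·b_m - 4 = -3·(5(-3)^(m - 1) - 1) - 4 = 5(-3)^m - 1 = 5(-3)^((m+1) - 1) - 1,
which is the claimed formula at N = m+1.
Hence, by induction on N, the claim holds for every N ≥ 1.

b_N = 5(-3)^(N - 1) - 1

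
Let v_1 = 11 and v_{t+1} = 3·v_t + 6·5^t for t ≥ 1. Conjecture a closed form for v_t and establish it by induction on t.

Computing the first terms: v_1 = 11, v_2 = 63, v_3 = 339. This suggests v_t = -4·3^(t - 1) + 3·5^t.
Base case (t = 1): the formula gives 11 = 11 = v_1.
Inductive step: assume the claim holds for t = i, so v_i = -4·3^(i - 1) + 3·5^i.
Then v_{i+1} = 3·v_i + 6·5^i = 3·(-4·3^(i - 1) + 3·5^i) + 6·5^i = -4·3^i + 3·5^(i + 1) = -4·3^((i+1) - 1) + 3·5^(i+1),
which is the claimed formula at t = i+1.
Hence, by induction on t, the claim holds for every t ≥ 1.

v_t = -4·3^(t - 1) + 3·5^t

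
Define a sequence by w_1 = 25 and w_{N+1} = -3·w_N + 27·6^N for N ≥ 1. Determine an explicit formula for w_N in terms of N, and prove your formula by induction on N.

w_N = 7(-3)^(N - 1) + 3·6^N

Computing the first terms: w_1 = 25, w_2 = 87, w_3 = 711. This suggests w_N = 7(-3)^(N - 1) + 3·6^N.
Base case (N = 1): the formula gives 25 = 25 = w_1.
Inductive step: suppose the statement holds for some j ≥ 1, so w_j = 7(-3)^(j - 1) + 3·6^j.
Then w_{j+1} = -3·w_j + 27·6^j = -3·(7(-3)^(j - 1) + 3·6^j) + 27·6^j = 7(-3)^j + 3·6^(j + 1) = 7(-3)^((j+1) - 1) + 3·6^(j+1),
which is the claimed formula at N = j+1.
Hence, by induction on N, the claim holds for every N ≥ 1.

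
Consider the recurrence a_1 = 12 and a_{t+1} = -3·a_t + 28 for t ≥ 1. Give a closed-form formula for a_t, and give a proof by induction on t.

Computing the first terms: a_1 = 12, a_2 = -8, a_3 = 52. This suggests a_t = 5(-3)^(t - 1) + 7.
For the base case t = 1: the formula gives 12 = 12 = a_1.
Inductive step: suppose the statement holds for some r ≥ 1, so a_r = 5(-3)^(r - 1) + 7.
Then a_{r+1} = -3·a_r + 28 = -3·(5(-3)^(r - 1) + 7) + 28 = 5(-3)^r + 7 = 5(-3)^((r+1) - 1) + 7,
which is the claimed formula at t = r+1.
Hence, by induction on t, the claim holds for every t ≥ 1.

a_t = 5(-3)^(t - 1) + 7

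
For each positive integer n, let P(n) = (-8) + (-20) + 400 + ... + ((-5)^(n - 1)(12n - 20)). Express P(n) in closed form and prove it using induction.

P(n) = (-5)^n(-2n + 3) - 3

We claim P(n) = (-5)^n(-2n + 3) - 3 for all n ≥ 1.
For the base case n = 1: P(1) = -8, and the closed form gives -8. They agree.
Suppose the result is true for n = r, so P(r) = (-5)^r(-2r + 3) - 3.
Then P(r+1) = P(r) + ((-5)^r(12r - 8)) = ((-5)^r(-2r + 3) - 3) + ((-5)^r(12r - 8)).
Simplifying, P(r+1) = 10(-5)^r·r - 5(-5)^r - 3 = (-5)^(r+1)(-2(r+1) + 3) - 3,
which is the closed form with n = r+1.
This completes the induction.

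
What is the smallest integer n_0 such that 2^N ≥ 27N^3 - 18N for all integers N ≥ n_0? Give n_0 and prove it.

n_0 = 18

At N = 17: 131072 < 132345, so the inequality fails and n_0 ≥ 18. We prove 2^N ≥ 27N^3 - 18N for all N ≥ 18.
When N = 18: 2^N = 262144 and 27N^3 - 18N = 157140, so 262144 ≥ 157140.
For the inductive step, assume it holds for an arbitrary j ≥ 18, so 2^j ≥ 27j^3 - 18j.
Then 2^(j + 1) = 2·(2^j) ≥ 2·(27j^3 - 18j).
Also, for j ≥ 18 we have 2·(27j^3 - 18j) ≥ 27(j+1)^3 - 18(j+1), since 2·(27j^3 - 18j) − (27(j+1)^3 - 18(j+1)) = 27j^3 - 81j^2 - 99j - 9, which is nonnegative for all j ≥ 18.
Combining, 2^(j + 1) ≥ 27(j+1)^3 - 18(j+1).
This completes the induction.
Hence the smallest such n_0 is 18.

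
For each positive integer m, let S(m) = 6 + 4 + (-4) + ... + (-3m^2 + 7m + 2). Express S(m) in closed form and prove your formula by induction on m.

We claim S(m) = -m(m^2 - 2m - 5) for all m ≥ 1.
When m = 1: S(1) = 6, and the closed form gives 6. They agree.
Suppose the result is true for m = k, so S(k) = k(-k^2 + 2k + 5).
Then S(k+1) = S(k) + (-3k^2 + k + 6) = (k(-k^2 + 2k + 5)) + (-3k^2 + k + 6).
Simplifying, S(k+1) = -(k + 1)(k^2 - 6) = -(k+1)((k+1)^2 - 2(k+1) - 5),
which is the closed form with m = k+1.
By the principle of mathematical induction, the result holds for all m ≥ 1.

S(m) = -m(m^2 - 2m - 5)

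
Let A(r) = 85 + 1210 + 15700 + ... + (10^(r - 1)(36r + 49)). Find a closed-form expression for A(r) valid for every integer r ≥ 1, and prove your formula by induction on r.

We claim A(r) = 10^r(4r + 5) - 5 for all r ≥ 1.
When r = 1: A(1) = 85, and the closed form gives 85. They agree.
Suppose the result is true for r = k, so A(k) = 10^k(4k + 5) - 5.
Then A(k+1) = A(k) + (10^k(36k + 85)) = (10^k(4k + 5) - 5) + (10^k(36k + 85)).
Simplifying, A(k+1) = 40·10^k·k + 90·10^k - 5 = 10^(k+1)(4(k+1) + 5) - 5,
which is the closed form with r = k+1.
By the principle of mathematical induction, the result holds for all r ≥ 1.

A(r) = 10^r(4r + 5) - 5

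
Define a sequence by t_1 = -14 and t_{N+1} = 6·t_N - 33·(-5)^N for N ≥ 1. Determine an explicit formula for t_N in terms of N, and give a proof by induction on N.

t_N = 3(-5)^N + 6^(N - 1)

Computing the first terms: t_1 = -14, t_2 = 81, t_3 = -339. This suggests t_N = 3(-5)^N + 6^(N - 1).
When N = 1: the formula gives -14 = -14 = t_1.
Inductive step: suppose the statement holds for some i ≥ 1, so t_i = 3(-5)^i + 6^(i - 1).
Then t_{i+1} = 6·t_i - 33·(-5)^i = 6·(3(-5)^i + 6^(i - 1)) - 33·(-5)^i = 3(-5)^(i + 1) + 6^i = 3(-5)^(i+1) + 6^((i+1) - 1),
which is the claimed formula at N = i+1.
By induction, the statement is established for all N ≥ 1.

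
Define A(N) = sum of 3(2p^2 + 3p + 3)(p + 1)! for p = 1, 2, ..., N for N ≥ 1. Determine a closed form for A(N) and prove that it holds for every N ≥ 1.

A(N) = (6N + 3)(N + 2)! - 6

We claim A(N) = (6N + 3)(N + 2)! - 6 for all N ≥ 1.
For the base case N = 1: A(1) = 48, and the closed form gives 48. They agree.
For the inductive step, assume it holds for an arbitrary p ≥ 1, so A(p) = (6p + 3)(p + 2)! - 6.
Then A(p+1) = A(p) + (3(2p^2 + 7p + 8)(p + 2)!) = ((6p + 3)(p + 2)! - 6) + (3(2p^2 + 7p + 8)(p + 2)!).
Simplifying, A(p+1) = (6(p+1) + 3)((p+1) + 2)! - 6,
which is the closed form with N = p+1.
By induction, the statement is established for all N ≥ 1.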